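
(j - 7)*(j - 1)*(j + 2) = j^3 - 6*j^2 - 9*j + 14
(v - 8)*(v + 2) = v^2 - 6*v - 16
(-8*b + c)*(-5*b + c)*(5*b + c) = 200*b^3 - 25*b^2*c - 8*b*c^2 + c^3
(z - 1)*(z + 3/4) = z^2 - z/4 - 3/4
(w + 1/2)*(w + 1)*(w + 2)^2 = w^4 + 11*w^3/2 + 21*w^2/2 + 8*w + 2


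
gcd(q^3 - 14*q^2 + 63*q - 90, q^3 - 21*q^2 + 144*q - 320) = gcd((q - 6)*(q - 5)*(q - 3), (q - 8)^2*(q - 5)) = q - 5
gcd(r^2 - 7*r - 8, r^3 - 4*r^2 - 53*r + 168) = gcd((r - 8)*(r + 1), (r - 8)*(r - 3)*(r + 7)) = r - 8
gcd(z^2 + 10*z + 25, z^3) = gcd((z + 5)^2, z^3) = 1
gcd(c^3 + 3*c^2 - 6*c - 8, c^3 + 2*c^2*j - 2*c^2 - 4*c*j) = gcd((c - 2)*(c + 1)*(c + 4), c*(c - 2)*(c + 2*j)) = c - 2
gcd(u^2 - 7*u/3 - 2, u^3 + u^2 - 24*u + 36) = u - 3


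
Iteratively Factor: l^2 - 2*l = (l)*(l - 2)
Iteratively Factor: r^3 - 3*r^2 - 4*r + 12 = (r - 2)*(r^2 - r - 6) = (r - 2)*(r + 2)*(r - 3)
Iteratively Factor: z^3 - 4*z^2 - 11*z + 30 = (z + 3)*(z^2 - 7*z + 10) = (z - 5)*(z + 3)*(z - 2)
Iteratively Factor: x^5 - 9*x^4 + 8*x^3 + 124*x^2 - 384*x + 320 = (x - 5)*(x^4 - 4*x^3 - 12*x^2 + 64*x - 64) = (x - 5)*(x + 4)*(x^3 - 8*x^2 + 20*x - 16) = (x - 5)*(x - 2)*(x + 4)*(x^2 - 6*x + 8) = (x - 5)*(x - 2)^2*(x + 4)*(x - 4)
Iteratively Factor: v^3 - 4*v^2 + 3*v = (v - 3)*(v^2 - v) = (v - 3)*(v - 1)*(v)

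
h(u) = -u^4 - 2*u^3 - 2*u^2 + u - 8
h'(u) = -4*u^3 - 6*u^2 - 4*u + 1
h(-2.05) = -18.89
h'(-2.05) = 18.45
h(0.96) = -11.50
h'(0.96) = -11.91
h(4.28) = -532.73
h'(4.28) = -439.64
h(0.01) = -7.99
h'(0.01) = 0.96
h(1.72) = -31.13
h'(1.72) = -43.98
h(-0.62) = -9.06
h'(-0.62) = 2.13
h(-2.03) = -18.52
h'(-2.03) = 17.86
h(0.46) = -8.20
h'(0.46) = -2.50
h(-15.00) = -44348.00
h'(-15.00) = 12211.00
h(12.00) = -24476.00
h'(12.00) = -7823.00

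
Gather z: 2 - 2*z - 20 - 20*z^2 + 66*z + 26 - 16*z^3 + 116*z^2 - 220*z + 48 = -16*z^3 + 96*z^2 - 156*z + 56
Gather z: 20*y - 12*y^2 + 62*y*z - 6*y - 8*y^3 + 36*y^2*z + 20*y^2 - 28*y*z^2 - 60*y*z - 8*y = -8*y^3 + 8*y^2 - 28*y*z^2 + 6*y + z*(36*y^2 + 2*y)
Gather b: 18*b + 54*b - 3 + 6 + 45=72*b + 48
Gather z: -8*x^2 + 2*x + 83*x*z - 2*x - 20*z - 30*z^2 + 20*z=-8*x^2 + 83*x*z - 30*z^2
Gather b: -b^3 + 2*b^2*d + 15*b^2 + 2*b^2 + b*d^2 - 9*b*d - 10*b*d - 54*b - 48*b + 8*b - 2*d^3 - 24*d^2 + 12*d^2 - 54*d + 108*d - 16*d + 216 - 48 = -b^3 + b^2*(2*d + 17) + b*(d^2 - 19*d - 94) - 2*d^3 - 12*d^2 + 38*d + 168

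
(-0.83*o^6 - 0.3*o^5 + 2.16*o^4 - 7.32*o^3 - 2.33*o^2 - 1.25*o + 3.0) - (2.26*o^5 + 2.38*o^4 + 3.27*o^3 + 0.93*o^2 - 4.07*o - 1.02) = -0.83*o^6 - 2.56*o^5 - 0.22*o^4 - 10.59*o^3 - 3.26*o^2 + 2.82*o + 4.02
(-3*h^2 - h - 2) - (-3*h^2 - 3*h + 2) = 2*h - 4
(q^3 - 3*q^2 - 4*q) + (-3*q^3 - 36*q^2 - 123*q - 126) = -2*q^3 - 39*q^2 - 127*q - 126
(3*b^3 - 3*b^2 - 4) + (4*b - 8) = 3*b^3 - 3*b^2 + 4*b - 12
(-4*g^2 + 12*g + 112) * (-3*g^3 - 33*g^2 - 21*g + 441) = 12*g^5 + 96*g^4 - 648*g^3 - 5712*g^2 + 2940*g + 49392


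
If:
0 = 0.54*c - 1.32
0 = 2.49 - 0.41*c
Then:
No Solution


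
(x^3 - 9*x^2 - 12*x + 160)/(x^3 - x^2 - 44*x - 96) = (x - 5)/(x + 3)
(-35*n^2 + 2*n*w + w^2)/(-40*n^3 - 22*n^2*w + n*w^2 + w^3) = (7*n + w)/(8*n^2 + 6*n*w + w^2)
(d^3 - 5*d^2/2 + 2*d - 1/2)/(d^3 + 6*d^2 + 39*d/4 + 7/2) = 2*(2*d^3 - 5*d^2 + 4*d - 1)/(4*d^3 + 24*d^2 + 39*d + 14)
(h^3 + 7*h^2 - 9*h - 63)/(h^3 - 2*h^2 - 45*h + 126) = (h + 3)/(h - 6)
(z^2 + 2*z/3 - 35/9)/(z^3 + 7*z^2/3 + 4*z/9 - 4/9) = (9*z^2 + 6*z - 35)/(9*z^3 + 21*z^2 + 4*z - 4)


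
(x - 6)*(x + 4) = x^2 - 2*x - 24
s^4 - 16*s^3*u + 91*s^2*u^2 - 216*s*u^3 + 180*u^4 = (s - 6*u)*(s - 5*u)*(s - 3*u)*(s - 2*u)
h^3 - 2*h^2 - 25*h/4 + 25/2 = (h - 5/2)*(h - 2)*(h + 5/2)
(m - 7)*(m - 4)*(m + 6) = m^3 - 5*m^2 - 38*m + 168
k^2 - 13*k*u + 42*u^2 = (k - 7*u)*(k - 6*u)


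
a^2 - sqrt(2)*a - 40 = (a - 5*sqrt(2))*(a + 4*sqrt(2))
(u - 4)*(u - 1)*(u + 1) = u^3 - 4*u^2 - u + 4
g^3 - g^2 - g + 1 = (g - 1)^2*(g + 1)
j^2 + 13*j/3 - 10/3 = (j - 2/3)*(j + 5)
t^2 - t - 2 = (t - 2)*(t + 1)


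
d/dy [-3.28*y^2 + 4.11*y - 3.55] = 4.11 - 6.56*y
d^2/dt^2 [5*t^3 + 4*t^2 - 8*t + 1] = 30*t + 8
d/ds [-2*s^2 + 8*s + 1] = 8 - 4*s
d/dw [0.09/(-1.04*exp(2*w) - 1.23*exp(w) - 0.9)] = (0.1872*exp(w) + 0.1107)*exp(w)/(1.04*exp(2*w) + 1.23*exp(w) + 0.9)^2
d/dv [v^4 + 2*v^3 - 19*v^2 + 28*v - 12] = 4*v^3 + 6*v^2 - 38*v + 28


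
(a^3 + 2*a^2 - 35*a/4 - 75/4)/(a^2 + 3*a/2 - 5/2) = (2*a^2 - a - 15)/(2*(a - 1))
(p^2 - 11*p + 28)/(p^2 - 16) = (p - 7)/(p + 4)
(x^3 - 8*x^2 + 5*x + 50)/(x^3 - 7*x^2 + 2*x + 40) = (x - 5)/(x - 4)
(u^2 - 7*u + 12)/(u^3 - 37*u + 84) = 1/(u + 7)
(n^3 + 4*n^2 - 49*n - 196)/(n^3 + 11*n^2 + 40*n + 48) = (n^2 - 49)/(n^2 + 7*n + 12)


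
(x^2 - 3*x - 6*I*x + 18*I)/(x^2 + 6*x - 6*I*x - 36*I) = (x - 3)/(x + 6)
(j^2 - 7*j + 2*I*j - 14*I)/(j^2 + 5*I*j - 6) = (j - 7)/(j + 3*I)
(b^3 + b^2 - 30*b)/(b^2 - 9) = b*(b^2 + b - 30)/(b^2 - 9)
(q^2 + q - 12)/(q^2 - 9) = (q + 4)/(q + 3)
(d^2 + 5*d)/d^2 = (d + 5)/d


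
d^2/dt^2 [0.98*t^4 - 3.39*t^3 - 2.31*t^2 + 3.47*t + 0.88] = 11.76*t^2 - 20.34*t - 4.62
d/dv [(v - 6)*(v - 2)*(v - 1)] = 3*v^2 - 18*v + 20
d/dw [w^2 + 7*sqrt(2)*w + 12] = 2*w + 7*sqrt(2)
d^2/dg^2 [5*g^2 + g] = 10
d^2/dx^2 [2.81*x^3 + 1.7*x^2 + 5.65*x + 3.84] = 16.86*x + 3.4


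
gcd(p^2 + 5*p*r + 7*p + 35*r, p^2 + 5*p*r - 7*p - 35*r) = p + 5*r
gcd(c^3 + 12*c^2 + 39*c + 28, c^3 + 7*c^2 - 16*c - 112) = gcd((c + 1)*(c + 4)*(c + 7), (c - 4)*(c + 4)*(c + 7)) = c^2 + 11*c + 28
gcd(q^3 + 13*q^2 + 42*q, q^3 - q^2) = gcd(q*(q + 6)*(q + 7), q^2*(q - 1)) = q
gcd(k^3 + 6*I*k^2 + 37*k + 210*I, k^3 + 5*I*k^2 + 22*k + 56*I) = k + 7*I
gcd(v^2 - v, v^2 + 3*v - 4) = v - 1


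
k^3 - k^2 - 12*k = k*(k - 4)*(k + 3)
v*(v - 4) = v^2 - 4*v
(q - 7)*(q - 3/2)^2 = q^3 - 10*q^2 + 93*q/4 - 63/4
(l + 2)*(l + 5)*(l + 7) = l^3 + 14*l^2 + 59*l + 70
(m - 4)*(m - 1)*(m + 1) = m^3 - 4*m^2 - m + 4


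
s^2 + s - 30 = (s - 5)*(s + 6)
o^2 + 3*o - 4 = (o - 1)*(o + 4)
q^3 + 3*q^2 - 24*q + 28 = (q - 2)^2*(q + 7)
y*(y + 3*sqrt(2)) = y^2 + 3*sqrt(2)*y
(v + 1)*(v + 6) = v^2 + 7*v + 6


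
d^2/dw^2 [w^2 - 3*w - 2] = 2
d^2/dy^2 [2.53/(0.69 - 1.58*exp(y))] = (-6.315892*exp(y) - 2.758206)*exp(y)/(1.58*exp(y) - 0.69)^3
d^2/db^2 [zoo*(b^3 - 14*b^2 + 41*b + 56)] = zoo*(b + 1)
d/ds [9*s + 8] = 9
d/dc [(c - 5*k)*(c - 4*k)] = 2*c - 9*k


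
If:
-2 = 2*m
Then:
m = -1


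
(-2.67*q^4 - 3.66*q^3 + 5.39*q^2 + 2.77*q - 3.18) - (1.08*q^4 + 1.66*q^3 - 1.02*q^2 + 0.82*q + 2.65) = -3.75*q^4 - 5.32*q^3 + 6.41*q^2 + 1.95*q - 5.83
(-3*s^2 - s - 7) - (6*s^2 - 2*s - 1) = -9*s^2 + s - 6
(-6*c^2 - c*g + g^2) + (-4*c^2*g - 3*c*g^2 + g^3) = -4*c^2*g - 6*c^2 - 3*c*g^2 - c*g + g^3 + g^2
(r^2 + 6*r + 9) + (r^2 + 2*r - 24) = 2*r^2 + 8*r - 15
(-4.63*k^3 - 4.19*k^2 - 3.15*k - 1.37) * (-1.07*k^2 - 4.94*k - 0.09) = 4.9541*k^5 + 27.3555*k^4 + 24.4858*k^3 + 17.404*k^2 + 7.0513*k + 0.1233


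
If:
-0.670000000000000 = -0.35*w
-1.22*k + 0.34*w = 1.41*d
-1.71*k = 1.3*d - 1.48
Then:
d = -0.84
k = 1.50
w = 1.91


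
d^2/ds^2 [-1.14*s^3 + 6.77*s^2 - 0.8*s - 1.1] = 13.54 - 6.84*s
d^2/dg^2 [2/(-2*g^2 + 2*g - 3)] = 8*(2*g^2 - 2*g - 2*(2*g - 1)^2 + 3)/(2*g^2 - 2*g + 3)^3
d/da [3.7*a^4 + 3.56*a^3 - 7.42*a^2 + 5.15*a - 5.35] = 14.8*a^3 + 10.68*a^2 - 14.84*a + 5.15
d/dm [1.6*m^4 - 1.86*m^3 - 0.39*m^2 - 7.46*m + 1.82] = 6.4*m^3 - 5.58*m^2 - 0.78*m - 7.46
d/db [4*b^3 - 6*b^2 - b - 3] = 12*b^2 - 12*b - 1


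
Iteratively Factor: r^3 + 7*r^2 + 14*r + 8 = (r + 4)*(r^2 + 3*r + 2) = (r + 2)*(r + 4)*(r + 1)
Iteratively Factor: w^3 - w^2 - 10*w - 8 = (w - 4)*(w^2 + 3*w + 2) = (w - 4)*(w + 2)*(w + 1)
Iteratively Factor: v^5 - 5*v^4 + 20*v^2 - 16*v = (v - 1)*(v^4 - 4*v^3 - 4*v^2 + 16*v) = (v - 1)*(v + 2)*(v^3 - 6*v^2 + 8*v) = (v - 4)*(v - 1)*(v + 2)*(v^2 - 2*v) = (v - 4)*(v - 2)*(v - 1)*(v + 2)*(v)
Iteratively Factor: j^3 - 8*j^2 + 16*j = (j)*(j^2 - 8*j + 16) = j*(j - 4)*(j - 4)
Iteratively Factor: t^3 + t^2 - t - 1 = (t + 1)*(t^2 - 1) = (t + 1)^2*(t - 1)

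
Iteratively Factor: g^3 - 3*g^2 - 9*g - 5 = (g + 1)*(g^2 - 4*g - 5) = (g + 1)^2*(g - 5)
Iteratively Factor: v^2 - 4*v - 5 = (v - 5)*(v + 1)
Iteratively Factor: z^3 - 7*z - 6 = (z + 2)*(z^2 - 2*z - 3) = (z + 1)*(z + 2)*(z - 3)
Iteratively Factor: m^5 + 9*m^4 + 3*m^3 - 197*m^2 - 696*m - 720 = (m + 3)*(m^4 + 6*m^3 - 15*m^2 - 152*m - 240) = (m + 3)*(m + 4)*(m^3 + 2*m^2 - 23*m - 60) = (m + 3)^2*(m + 4)*(m^2 - m - 20) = (m - 5)*(m + 3)^2*(m + 4)*(m + 4)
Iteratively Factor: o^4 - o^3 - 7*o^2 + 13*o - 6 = (o - 2)*(o^3 + o^2 - 5*o + 3) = (o - 2)*(o + 3)*(o^2 - 2*o + 1) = (o - 2)*(o - 1)*(o + 3)*(o - 1)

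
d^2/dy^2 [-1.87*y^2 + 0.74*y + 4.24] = -3.74000000000000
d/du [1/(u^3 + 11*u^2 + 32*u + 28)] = (-3*u^2 - 22*u - 32)/(u^3 + 11*u^2 + 32*u + 28)^2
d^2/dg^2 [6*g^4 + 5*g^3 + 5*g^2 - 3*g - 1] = 72*g^2 + 30*g + 10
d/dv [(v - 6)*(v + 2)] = 2*v - 4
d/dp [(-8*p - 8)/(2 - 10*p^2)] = 4*(5*p^2 - 10*p*(p + 1) - 1)/(5*p^2 - 1)^2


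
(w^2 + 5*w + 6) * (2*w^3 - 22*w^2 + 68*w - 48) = 2*w^5 - 12*w^4 - 30*w^3 + 160*w^2 + 168*w - 288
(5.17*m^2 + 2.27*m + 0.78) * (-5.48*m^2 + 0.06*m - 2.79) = -28.3316*m^4 - 12.1294*m^3 - 18.5625*m^2 - 6.2865*m - 2.1762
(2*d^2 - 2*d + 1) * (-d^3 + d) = -2*d^5 + 2*d^4 + d^3 - 2*d^2 + d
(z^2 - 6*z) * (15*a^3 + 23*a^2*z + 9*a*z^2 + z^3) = 15*a^3*z^2 - 90*a^3*z + 23*a^2*z^3 - 138*a^2*z^2 + 9*a*z^4 - 54*a*z^3 + z^5 - 6*z^4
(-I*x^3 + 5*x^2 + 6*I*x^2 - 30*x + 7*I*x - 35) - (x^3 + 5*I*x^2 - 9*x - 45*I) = -x^3 - I*x^3 + 5*x^2 + I*x^2 - 21*x + 7*I*x - 35 + 45*I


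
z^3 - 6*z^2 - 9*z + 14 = (z - 7)*(z - 1)*(z + 2)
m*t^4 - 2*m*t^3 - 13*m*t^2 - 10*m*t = t*(t - 5)*(t + 2)*(m*t + m)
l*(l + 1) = l^2 + l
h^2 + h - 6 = (h - 2)*(h + 3)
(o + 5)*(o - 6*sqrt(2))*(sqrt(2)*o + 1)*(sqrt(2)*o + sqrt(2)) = 2*o^4 - 11*sqrt(2)*o^3 + 12*o^3 - 66*sqrt(2)*o^2 - 2*o^2 - 55*sqrt(2)*o - 72*o - 60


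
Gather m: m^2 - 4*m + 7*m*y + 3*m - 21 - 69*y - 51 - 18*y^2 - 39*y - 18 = m^2 + m*(7*y - 1) - 18*y^2 - 108*y - 90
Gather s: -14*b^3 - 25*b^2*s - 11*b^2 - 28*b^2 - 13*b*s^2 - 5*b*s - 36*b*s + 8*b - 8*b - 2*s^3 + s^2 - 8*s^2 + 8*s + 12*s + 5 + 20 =-14*b^3 - 39*b^2 - 2*s^3 + s^2*(-13*b - 7) + s*(-25*b^2 - 41*b + 20) + 25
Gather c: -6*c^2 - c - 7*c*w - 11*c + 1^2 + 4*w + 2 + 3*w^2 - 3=-6*c^2 + c*(-7*w - 12) + 3*w^2 + 4*w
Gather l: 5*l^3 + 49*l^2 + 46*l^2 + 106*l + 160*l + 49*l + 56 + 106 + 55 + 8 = 5*l^3 + 95*l^2 + 315*l + 225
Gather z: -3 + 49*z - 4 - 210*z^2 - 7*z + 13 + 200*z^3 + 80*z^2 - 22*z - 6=200*z^3 - 130*z^2 + 20*z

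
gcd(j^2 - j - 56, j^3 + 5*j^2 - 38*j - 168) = j + 7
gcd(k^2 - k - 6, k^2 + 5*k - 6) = 1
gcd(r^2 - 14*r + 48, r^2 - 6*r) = r - 6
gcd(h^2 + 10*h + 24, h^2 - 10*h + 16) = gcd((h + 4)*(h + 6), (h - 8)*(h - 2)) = 1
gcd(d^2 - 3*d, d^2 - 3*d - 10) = 1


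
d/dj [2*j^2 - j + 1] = 4*j - 1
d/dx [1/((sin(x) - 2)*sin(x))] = 2*(1 - sin(x))*cos(x)/((sin(x) - 2)^2*sin(x)^2)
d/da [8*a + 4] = 8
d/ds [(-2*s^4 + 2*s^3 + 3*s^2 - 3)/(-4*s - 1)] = 2*(12*s^4 - 4*s^3 - 9*s^2 - 3*s - 6)/(16*s^2 + 8*s + 1)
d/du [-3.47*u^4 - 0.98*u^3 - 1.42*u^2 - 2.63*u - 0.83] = -13.88*u^3 - 2.94*u^2 - 2.84*u - 2.63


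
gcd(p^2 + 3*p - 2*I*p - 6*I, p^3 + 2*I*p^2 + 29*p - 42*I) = p - 2*I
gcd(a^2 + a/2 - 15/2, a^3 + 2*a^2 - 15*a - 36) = a + 3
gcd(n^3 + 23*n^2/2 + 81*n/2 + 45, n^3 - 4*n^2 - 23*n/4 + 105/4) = n + 5/2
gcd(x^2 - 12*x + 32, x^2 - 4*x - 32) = x - 8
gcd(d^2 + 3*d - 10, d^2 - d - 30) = d + 5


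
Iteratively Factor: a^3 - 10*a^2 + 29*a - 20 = (a - 4)*(a^2 - 6*a + 5) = (a - 4)*(a - 1)*(a - 5)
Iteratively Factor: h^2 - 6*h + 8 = (h - 2)*(h - 4)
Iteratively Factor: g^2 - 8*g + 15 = (g - 3)*(g - 5)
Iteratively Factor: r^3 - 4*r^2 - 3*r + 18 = (r + 2)*(r^2 - 6*r + 9) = (r - 3)*(r + 2)*(r - 3)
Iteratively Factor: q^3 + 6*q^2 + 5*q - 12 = (q + 4)*(q^2 + 2*q - 3) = (q + 3)*(q + 4)*(q - 1)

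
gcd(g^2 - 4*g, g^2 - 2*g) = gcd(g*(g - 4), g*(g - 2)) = g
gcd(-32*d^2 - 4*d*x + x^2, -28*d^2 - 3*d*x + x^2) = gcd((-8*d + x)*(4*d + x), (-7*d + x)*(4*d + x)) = 4*d + x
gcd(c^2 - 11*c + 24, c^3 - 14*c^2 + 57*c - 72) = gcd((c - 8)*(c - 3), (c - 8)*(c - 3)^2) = c^2 - 11*c + 24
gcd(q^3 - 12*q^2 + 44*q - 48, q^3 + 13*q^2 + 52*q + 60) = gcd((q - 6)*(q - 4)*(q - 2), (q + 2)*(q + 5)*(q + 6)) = 1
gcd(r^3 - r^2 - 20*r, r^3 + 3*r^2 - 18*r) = r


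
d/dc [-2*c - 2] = -2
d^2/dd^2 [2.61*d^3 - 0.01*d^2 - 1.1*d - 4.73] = 15.66*d - 0.02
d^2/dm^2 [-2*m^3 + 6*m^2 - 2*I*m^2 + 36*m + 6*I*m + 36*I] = -12*m + 12 - 4*I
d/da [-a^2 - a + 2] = -2*a - 1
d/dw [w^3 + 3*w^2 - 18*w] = 3*w^2 + 6*w - 18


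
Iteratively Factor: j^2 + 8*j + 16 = (j + 4)*(j + 4)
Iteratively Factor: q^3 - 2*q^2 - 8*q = (q)*(q^2 - 2*q - 8) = q*(q - 4)*(q + 2)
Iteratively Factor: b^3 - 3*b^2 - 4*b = (b)*(b^2 - 3*b - 4) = b*(b + 1)*(b - 4)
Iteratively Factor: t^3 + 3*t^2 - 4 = (t - 1)*(t^2 + 4*t + 4) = (t - 1)*(t + 2)*(t + 2)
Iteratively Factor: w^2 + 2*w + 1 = (w + 1)*(w + 1)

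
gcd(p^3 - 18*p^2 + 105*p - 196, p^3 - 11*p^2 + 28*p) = p^2 - 11*p + 28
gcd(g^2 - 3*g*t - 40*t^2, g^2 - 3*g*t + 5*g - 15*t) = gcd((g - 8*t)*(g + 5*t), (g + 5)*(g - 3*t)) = 1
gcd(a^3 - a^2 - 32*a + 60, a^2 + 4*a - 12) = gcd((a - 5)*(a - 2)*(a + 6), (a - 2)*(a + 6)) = a^2 + 4*a - 12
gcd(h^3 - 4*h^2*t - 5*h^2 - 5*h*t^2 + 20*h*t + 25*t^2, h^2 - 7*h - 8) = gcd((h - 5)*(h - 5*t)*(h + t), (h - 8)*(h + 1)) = 1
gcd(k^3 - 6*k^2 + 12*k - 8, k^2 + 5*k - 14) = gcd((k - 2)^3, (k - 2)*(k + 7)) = k - 2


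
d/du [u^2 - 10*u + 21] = 2*u - 10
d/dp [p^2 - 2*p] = 2*p - 2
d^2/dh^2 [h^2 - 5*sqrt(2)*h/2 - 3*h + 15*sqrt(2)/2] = 2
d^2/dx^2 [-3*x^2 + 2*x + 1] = -6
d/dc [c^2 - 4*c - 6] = 2*c - 4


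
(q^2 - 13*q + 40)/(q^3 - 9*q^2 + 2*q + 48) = (q - 5)/(q^2 - q - 6)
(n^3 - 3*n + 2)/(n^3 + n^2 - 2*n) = (n - 1)/n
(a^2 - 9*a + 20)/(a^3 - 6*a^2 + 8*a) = (a - 5)/(a*(a - 2))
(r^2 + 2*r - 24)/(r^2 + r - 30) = (r - 4)/(r - 5)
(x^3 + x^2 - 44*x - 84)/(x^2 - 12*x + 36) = (x^3 + x^2 - 44*x - 84)/(x^2 - 12*x + 36)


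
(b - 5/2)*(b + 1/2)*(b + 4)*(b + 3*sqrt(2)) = b^4 + 2*b^3 + 3*sqrt(2)*b^3 - 37*b^2/4 + 6*sqrt(2)*b^2 - 111*sqrt(2)*b/4 - 5*b - 15*sqrt(2)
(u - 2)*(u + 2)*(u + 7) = u^3 + 7*u^2 - 4*u - 28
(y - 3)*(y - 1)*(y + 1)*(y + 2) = y^4 - y^3 - 7*y^2 + y + 6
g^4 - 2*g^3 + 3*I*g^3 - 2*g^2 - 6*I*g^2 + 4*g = g*(g - 2)*(g + I)*(g + 2*I)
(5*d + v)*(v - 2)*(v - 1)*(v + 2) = 5*d*v^3 - 5*d*v^2 - 20*d*v + 20*d + v^4 - v^3 - 4*v^2 + 4*v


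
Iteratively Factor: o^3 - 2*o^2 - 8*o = (o)*(o^2 - 2*o - 8) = o*(o - 4)*(o + 2)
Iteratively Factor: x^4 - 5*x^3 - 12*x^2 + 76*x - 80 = (x - 2)*(x^3 - 3*x^2 - 18*x + 40) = (x - 2)*(x + 4)*(x^2 - 7*x + 10) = (x - 5)*(x - 2)*(x + 4)*(x - 2)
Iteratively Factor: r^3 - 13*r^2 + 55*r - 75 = (r - 5)*(r^2 - 8*r + 15) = (r - 5)^2*(r - 3)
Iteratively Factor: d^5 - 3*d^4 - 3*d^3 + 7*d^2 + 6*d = (d - 3)*(d^4 - 3*d^2 - 2*d) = (d - 3)*(d + 1)*(d^3 - d^2 - 2*d) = (d - 3)*(d + 1)^2*(d^2 - 2*d) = (d - 3)*(d - 2)*(d + 1)^2*(d)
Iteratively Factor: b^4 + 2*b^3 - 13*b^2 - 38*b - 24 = (b - 4)*(b^3 + 6*b^2 + 11*b + 6) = (b - 4)*(b + 1)*(b^2 + 5*b + 6) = (b - 4)*(b + 1)*(b + 2)*(b + 3)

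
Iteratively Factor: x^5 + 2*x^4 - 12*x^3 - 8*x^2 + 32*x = (x + 2)*(x^4 - 12*x^2 + 16*x) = (x + 2)*(x + 4)*(x^3 - 4*x^2 + 4*x) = (x - 2)*(x + 2)*(x + 4)*(x^2 - 2*x) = (x - 2)^2*(x + 2)*(x + 4)*(x)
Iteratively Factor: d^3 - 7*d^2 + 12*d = (d - 3)*(d^2 - 4*d) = (d - 4)*(d - 3)*(d)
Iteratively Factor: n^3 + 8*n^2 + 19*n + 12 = (n + 3)*(n^2 + 5*n + 4) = (n + 3)*(n + 4)*(n + 1)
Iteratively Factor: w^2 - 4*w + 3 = (w - 1)*(w - 3)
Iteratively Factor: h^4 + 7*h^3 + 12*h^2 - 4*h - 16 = (h + 4)*(h^3 + 3*h^2 - 4) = (h - 1)*(h + 4)*(h^2 + 4*h + 4) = (h - 1)*(h + 2)*(h + 4)*(h + 2)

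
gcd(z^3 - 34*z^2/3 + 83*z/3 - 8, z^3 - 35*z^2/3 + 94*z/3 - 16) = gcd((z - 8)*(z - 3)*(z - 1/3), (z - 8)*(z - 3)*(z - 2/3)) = z^2 - 11*z + 24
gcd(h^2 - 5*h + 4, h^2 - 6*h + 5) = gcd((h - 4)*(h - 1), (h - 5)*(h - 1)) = h - 1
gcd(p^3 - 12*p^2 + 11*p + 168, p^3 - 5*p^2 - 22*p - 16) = p - 8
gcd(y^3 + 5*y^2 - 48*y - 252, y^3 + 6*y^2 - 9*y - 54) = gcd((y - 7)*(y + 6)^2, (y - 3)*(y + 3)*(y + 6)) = y + 6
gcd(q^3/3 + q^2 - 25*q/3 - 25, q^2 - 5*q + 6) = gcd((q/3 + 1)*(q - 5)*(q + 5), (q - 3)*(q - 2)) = 1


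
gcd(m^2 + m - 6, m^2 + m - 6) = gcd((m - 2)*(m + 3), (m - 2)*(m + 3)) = m^2 + m - 6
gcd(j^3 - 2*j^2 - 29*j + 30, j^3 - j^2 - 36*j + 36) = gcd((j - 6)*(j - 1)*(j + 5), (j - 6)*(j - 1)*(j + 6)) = j^2 - 7*j + 6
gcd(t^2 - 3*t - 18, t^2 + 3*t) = t + 3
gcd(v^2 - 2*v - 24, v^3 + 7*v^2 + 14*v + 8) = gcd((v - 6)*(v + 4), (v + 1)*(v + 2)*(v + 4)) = v + 4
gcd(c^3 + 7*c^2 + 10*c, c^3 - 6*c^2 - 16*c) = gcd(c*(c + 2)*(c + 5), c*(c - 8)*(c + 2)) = c^2 + 2*c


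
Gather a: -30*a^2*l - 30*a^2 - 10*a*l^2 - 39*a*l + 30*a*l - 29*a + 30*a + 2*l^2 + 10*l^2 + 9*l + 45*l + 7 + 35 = a^2*(-30*l - 30) + a*(-10*l^2 - 9*l + 1) + 12*l^2 + 54*l + 42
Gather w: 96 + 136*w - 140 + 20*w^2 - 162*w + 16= 20*w^2 - 26*w - 28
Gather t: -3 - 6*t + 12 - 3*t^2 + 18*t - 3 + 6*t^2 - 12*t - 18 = 3*t^2 - 12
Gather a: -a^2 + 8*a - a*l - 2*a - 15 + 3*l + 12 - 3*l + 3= -a^2 + a*(6 - l)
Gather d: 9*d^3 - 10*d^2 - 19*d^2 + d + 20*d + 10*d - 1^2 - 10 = 9*d^3 - 29*d^2 + 31*d - 11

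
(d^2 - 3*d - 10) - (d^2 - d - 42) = 32 - 2*d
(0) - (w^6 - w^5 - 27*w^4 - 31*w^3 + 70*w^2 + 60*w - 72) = -w^6 + w^5 + 27*w^4 + 31*w^3 - 70*w^2 - 60*w + 72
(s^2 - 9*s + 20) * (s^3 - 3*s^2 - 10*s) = s^5 - 12*s^4 + 37*s^3 + 30*s^2 - 200*s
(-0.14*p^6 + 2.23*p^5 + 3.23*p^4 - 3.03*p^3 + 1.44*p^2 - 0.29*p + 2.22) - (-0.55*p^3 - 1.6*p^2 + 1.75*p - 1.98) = -0.14*p^6 + 2.23*p^5 + 3.23*p^4 - 2.48*p^3 + 3.04*p^2 - 2.04*p + 4.2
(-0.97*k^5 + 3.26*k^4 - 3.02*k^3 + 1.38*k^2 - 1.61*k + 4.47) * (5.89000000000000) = -5.7133*k^5 + 19.2014*k^4 - 17.7878*k^3 + 8.1282*k^2 - 9.4829*k + 26.3283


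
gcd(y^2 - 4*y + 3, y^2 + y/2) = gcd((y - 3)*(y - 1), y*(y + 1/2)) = 1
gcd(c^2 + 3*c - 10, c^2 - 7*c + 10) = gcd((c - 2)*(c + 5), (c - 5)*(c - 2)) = c - 2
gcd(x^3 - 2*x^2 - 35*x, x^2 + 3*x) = x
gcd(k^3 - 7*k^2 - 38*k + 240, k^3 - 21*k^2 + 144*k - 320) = k^2 - 13*k + 40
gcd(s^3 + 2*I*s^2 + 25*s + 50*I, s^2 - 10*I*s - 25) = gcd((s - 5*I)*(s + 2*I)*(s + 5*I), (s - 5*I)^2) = s - 5*I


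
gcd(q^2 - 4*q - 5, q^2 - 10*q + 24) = 1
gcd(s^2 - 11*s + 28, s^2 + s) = 1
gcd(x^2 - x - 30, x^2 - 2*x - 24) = x - 6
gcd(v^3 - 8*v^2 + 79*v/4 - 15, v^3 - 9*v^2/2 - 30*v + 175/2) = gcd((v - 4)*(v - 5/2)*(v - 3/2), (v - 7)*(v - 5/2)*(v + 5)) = v - 5/2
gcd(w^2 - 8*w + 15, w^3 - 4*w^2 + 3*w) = w - 3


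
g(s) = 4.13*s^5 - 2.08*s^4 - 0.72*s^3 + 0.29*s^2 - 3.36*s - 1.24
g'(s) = 20.65*s^4 - 8.32*s^3 - 2.16*s^2 + 0.58*s - 3.36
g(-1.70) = -67.17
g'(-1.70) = 202.76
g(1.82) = 48.92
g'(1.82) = 166.95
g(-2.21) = -251.97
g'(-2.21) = 567.21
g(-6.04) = -35779.75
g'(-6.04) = 29230.87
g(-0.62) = 0.44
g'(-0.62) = 0.48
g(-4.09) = -5242.22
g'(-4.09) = 6305.85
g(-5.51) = -22745.98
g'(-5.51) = 20353.51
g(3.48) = 1763.06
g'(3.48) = 2650.43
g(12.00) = 983301.32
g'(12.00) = 413514.00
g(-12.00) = -1069482.04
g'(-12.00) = 442254.00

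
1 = 1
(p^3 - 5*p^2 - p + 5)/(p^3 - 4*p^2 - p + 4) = (p - 5)/(p - 4)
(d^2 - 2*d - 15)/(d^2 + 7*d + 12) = (d - 5)/(d + 4)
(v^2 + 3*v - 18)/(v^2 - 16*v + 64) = (v^2 + 3*v - 18)/(v^2 - 16*v + 64)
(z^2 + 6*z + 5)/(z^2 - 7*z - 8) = (z + 5)/(z - 8)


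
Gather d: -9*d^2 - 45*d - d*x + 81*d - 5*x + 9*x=-9*d^2 + d*(36 - x) + 4*x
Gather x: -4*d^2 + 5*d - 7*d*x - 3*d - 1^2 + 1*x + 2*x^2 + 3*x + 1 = -4*d^2 + 2*d + 2*x^2 + x*(4 - 7*d)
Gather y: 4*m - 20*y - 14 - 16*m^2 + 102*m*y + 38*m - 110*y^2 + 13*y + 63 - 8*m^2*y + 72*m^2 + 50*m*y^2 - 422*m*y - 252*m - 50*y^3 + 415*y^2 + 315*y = 56*m^2 - 210*m - 50*y^3 + y^2*(50*m + 305) + y*(-8*m^2 - 320*m + 308) + 49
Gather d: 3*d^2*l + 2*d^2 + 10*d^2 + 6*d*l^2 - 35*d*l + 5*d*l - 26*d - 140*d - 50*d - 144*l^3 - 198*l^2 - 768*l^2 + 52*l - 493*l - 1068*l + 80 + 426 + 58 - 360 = d^2*(3*l + 12) + d*(6*l^2 - 30*l - 216) - 144*l^3 - 966*l^2 - 1509*l + 204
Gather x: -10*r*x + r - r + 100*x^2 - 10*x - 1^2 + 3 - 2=100*x^2 + x*(-10*r - 10)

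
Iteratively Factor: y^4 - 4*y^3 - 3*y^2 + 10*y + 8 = (y + 1)*(y^3 - 5*y^2 + 2*y + 8) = (y - 2)*(y + 1)*(y^2 - 3*y - 4) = (y - 2)*(y + 1)^2*(y - 4)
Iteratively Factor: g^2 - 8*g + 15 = (g - 5)*(g - 3)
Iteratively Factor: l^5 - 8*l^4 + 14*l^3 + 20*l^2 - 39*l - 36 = (l + 1)*(l^4 - 9*l^3 + 23*l^2 - 3*l - 36) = (l - 3)*(l + 1)*(l^3 - 6*l^2 + 5*l + 12) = (l - 4)*(l - 3)*(l + 1)*(l^2 - 2*l - 3) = (l - 4)*(l - 3)*(l + 1)^2*(l - 3)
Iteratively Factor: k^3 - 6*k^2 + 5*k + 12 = (k - 4)*(k^2 - 2*k - 3) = (k - 4)*(k + 1)*(k - 3)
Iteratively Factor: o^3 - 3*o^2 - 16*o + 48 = (o + 4)*(o^2 - 7*o + 12) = (o - 4)*(o + 4)*(o - 3)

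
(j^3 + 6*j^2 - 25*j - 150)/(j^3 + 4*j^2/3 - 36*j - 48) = 3*(j^2 - 25)/(3*j^2 - 14*j - 24)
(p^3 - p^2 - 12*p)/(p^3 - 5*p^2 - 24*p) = (p - 4)/(p - 8)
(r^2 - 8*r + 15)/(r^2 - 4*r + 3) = (r - 5)/(r - 1)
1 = 1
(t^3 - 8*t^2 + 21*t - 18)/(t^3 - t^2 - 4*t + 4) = (t^2 - 6*t + 9)/(t^2 + t - 2)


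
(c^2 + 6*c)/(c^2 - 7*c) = (c + 6)/(c - 7)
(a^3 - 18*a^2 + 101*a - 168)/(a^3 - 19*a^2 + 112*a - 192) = (a - 7)/(a - 8)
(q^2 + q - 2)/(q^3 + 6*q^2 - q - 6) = (q + 2)/(q^2 + 7*q + 6)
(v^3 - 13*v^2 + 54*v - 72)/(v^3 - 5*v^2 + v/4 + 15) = 4*(v^2 - 9*v + 18)/(4*v^2 - 4*v - 15)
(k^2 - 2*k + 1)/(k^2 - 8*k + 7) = (k - 1)/(k - 7)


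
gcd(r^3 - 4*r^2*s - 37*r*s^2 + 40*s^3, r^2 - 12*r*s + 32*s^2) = r - 8*s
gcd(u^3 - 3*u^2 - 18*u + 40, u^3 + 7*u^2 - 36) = u - 2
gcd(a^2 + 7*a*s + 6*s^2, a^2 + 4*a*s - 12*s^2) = a + 6*s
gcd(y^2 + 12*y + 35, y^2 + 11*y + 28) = y + 7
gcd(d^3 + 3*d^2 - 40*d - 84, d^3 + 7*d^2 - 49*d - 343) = d + 7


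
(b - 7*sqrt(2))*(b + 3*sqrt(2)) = b^2 - 4*sqrt(2)*b - 42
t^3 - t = t*(t - 1)*(t + 1)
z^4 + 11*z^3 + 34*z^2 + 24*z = z*(z + 1)*(z + 4)*(z + 6)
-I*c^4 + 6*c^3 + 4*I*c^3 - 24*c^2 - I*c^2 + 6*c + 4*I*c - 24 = (c - 4)*(c - I)*(c + 6*I)*(-I*c + 1)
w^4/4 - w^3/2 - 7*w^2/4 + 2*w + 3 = (w/4 + 1/2)*(w - 3)*(w - 2)*(w + 1)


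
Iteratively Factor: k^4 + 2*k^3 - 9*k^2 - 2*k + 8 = (k - 2)*(k^3 + 4*k^2 - k - 4) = (k - 2)*(k + 1)*(k^2 + 3*k - 4) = (k - 2)*(k - 1)*(k + 1)*(k + 4)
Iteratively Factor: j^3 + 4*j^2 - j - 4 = (j + 4)*(j^2 - 1) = (j - 1)*(j + 4)*(j + 1)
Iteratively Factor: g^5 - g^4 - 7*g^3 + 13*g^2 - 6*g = (g)*(g^4 - g^3 - 7*g^2 + 13*g - 6) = g*(g + 3)*(g^3 - 4*g^2 + 5*g - 2) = g*(g - 1)*(g + 3)*(g^2 - 3*g + 2) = g*(g - 1)^2*(g + 3)*(g - 2)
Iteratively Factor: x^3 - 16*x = (x + 4)*(x^2 - 4*x) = x*(x + 4)*(x - 4)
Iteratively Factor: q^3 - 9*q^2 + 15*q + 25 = (q - 5)*(q^2 - 4*q - 5) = (q - 5)*(q + 1)*(q - 5)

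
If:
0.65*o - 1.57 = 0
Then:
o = 2.42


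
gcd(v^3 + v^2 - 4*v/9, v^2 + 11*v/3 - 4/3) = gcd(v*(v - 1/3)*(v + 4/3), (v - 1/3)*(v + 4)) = v - 1/3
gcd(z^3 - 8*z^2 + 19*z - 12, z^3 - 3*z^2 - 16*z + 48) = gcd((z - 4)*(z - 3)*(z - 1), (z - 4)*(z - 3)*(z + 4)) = z^2 - 7*z + 12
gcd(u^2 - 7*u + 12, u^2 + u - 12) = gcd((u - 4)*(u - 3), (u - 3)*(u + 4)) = u - 3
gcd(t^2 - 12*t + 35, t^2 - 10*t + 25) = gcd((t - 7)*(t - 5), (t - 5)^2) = t - 5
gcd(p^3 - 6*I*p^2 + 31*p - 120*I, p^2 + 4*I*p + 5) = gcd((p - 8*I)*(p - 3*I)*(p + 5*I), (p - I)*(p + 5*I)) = p + 5*I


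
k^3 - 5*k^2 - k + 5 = (k - 5)*(k - 1)*(k + 1)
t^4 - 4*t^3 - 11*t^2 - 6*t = t*(t - 6)*(t + 1)^2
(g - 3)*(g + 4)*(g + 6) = g^3 + 7*g^2 - 6*g - 72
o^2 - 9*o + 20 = (o - 5)*(o - 4)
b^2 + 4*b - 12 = (b - 2)*(b + 6)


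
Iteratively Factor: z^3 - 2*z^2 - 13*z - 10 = (z - 5)*(z^2 + 3*z + 2) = (z - 5)*(z + 2)*(z + 1)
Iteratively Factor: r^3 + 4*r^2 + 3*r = (r)*(r^2 + 4*r + 3) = r*(r + 3)*(r + 1)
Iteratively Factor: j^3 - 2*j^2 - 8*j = (j - 4)*(j^2 + 2*j) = j*(j - 4)*(j + 2)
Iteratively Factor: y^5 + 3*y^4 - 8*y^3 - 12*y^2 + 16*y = (y + 4)*(y^4 - y^3 - 4*y^2 + 4*y) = y*(y + 4)*(y^3 - y^2 - 4*y + 4) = y*(y + 2)*(y + 4)*(y^2 - 3*y + 2) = y*(y - 1)*(y + 2)*(y + 4)*(y - 2)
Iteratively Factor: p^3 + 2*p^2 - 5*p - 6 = (p + 3)*(p^2 - p - 2) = (p - 2)*(p + 3)*(p + 1)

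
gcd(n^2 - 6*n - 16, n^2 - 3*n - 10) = n + 2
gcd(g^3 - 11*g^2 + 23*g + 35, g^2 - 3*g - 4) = g + 1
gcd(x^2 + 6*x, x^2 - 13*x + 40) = 1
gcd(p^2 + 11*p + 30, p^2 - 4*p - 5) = 1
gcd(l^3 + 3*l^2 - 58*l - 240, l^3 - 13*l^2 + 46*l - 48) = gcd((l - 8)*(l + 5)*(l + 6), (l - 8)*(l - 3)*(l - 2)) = l - 8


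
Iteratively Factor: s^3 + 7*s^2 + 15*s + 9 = (s + 3)*(s^2 + 4*s + 3) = (s + 1)*(s + 3)*(s + 3)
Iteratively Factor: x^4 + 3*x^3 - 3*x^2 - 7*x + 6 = (x - 1)*(x^3 + 4*x^2 + x - 6) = (x - 1)^2*(x^2 + 5*x + 6) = (x - 1)^2*(x + 3)*(x + 2)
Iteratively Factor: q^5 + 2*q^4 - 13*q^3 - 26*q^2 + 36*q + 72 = (q - 3)*(q^4 + 5*q^3 + 2*q^2 - 20*q - 24) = (q - 3)*(q + 2)*(q^3 + 3*q^2 - 4*q - 12) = (q - 3)*(q + 2)*(q + 3)*(q^2 - 4) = (q - 3)*(q - 2)*(q + 2)*(q + 3)*(q + 2)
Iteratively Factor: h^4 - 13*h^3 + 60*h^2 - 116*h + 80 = (h - 5)*(h^3 - 8*h^2 + 20*h - 16) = (h - 5)*(h - 4)*(h^2 - 4*h + 4) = (h - 5)*(h - 4)*(h - 2)*(h - 2)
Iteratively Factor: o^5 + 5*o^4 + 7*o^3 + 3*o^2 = (o + 1)*(o^4 + 4*o^3 + 3*o^2) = o*(o + 1)*(o^3 + 4*o^2 + 3*o) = o*(o + 1)^2*(o^2 + 3*o) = o*(o + 1)^2*(o + 3)*(o)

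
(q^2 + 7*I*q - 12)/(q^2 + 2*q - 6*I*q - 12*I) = (q^2 + 7*I*q - 12)/(q^2 + q*(2 - 6*I) - 12*I)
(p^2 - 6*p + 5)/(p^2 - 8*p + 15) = (p - 1)/(p - 3)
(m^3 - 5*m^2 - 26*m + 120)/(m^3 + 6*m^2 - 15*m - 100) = (m - 6)/(m + 5)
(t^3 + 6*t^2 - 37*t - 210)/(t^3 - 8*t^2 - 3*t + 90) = (t^2 + 12*t + 35)/(t^2 - 2*t - 15)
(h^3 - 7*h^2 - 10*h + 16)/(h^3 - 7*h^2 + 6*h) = (h^2 - 6*h - 16)/(h*(h - 6))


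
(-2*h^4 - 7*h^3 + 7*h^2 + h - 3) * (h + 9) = -2*h^5 - 25*h^4 - 56*h^3 + 64*h^2 + 6*h - 27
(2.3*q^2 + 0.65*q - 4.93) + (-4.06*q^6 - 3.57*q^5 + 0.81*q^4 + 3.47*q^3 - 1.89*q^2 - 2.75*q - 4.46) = -4.06*q^6 - 3.57*q^5 + 0.81*q^4 + 3.47*q^3 + 0.41*q^2 - 2.1*q - 9.39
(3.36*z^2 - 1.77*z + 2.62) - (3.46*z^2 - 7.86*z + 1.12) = -0.1*z^2 + 6.09*z + 1.5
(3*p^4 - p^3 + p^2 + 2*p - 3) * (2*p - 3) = 6*p^5 - 11*p^4 + 5*p^3 + p^2 - 12*p + 9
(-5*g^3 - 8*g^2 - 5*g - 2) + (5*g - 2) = -5*g^3 - 8*g^2 - 4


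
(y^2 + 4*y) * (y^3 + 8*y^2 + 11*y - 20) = y^5 + 12*y^4 + 43*y^3 + 24*y^2 - 80*y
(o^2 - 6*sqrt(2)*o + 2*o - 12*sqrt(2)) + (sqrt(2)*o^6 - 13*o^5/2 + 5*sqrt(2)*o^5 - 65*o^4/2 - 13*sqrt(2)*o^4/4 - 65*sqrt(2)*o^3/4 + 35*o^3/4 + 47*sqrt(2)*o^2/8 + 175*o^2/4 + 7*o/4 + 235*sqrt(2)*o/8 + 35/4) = sqrt(2)*o^6 - 13*o^5/2 + 5*sqrt(2)*o^5 - 65*o^4/2 - 13*sqrt(2)*o^4/4 - 65*sqrt(2)*o^3/4 + 35*o^3/4 + 47*sqrt(2)*o^2/8 + 179*o^2/4 + 15*o/4 + 187*sqrt(2)*o/8 - 12*sqrt(2) + 35/4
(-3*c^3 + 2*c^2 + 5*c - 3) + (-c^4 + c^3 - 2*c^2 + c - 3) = -c^4 - 2*c^3 + 6*c - 6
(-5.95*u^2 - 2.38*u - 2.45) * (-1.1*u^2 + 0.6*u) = 6.545*u^4 - 0.952*u^3 + 1.267*u^2 - 1.47*u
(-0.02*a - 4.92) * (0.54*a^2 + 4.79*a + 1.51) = -0.0108*a^3 - 2.7526*a^2 - 23.597*a - 7.4292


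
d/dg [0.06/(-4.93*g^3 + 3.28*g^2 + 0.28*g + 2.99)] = (0.8874*g^2 - 0.3936*g - 0.0168)/(-4.93*g^3 + 3.28*g^2 + 0.28*g + 2.99)^2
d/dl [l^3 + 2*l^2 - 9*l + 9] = 3*l^2 + 4*l - 9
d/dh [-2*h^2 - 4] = -4*h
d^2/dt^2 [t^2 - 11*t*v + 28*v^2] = 2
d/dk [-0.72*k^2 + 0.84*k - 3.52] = 0.84 - 1.44*k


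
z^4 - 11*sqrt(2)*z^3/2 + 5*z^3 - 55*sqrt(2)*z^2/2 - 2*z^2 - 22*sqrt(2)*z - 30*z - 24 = (z + 1)*(z + 4)*(z - 6*sqrt(2))*(z + sqrt(2)/2)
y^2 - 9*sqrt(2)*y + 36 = (y - 6*sqrt(2))*(y - 3*sqrt(2))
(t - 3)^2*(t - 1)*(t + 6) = t^4 - t^3 - 27*t^2 + 81*t - 54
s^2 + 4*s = s*(s + 4)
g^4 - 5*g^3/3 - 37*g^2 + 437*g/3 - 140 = (g - 4)*(g - 3)*(g - 5/3)*(g + 7)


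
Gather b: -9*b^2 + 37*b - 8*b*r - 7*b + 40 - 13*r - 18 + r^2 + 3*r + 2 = -9*b^2 + b*(30 - 8*r) + r^2 - 10*r + 24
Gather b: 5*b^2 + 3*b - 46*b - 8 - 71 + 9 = 5*b^2 - 43*b - 70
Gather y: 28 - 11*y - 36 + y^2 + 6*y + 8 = y^2 - 5*y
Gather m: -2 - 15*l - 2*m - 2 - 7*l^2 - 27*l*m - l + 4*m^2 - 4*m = -7*l^2 - 16*l + 4*m^2 + m*(-27*l - 6) - 4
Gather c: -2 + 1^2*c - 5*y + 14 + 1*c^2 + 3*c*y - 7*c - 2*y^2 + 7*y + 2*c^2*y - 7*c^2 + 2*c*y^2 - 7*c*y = c^2*(2*y - 6) + c*(2*y^2 - 4*y - 6) - 2*y^2 + 2*y + 12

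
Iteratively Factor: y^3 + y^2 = (y + 1)*(y^2) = y*(y + 1)*(y)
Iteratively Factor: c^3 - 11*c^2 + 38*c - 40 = (c - 2)*(c^2 - 9*c + 20) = (c - 4)*(c - 2)*(c - 5)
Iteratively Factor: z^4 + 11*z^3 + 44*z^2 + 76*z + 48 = (z + 4)*(z^3 + 7*z^2 + 16*z + 12) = (z + 3)*(z + 4)*(z^2 + 4*z + 4) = (z + 2)*(z + 3)*(z + 4)*(z + 2)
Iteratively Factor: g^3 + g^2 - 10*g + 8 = (g + 4)*(g^2 - 3*g + 2) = (g - 1)*(g + 4)*(g - 2)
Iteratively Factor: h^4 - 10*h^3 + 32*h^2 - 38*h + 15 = (h - 1)*(h^3 - 9*h^2 + 23*h - 15) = (h - 1)^2*(h^2 - 8*h + 15) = (h - 5)*(h - 1)^2*(h - 3)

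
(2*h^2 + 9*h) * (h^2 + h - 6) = 2*h^4 + 11*h^3 - 3*h^2 - 54*h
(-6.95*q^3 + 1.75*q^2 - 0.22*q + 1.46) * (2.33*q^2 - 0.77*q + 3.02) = -16.1935*q^5 + 9.429*q^4 - 22.8491*q^3 + 8.8562*q^2 - 1.7886*q + 4.4092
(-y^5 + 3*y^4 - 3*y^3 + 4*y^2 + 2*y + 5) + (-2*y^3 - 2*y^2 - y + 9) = -y^5 + 3*y^4 - 5*y^3 + 2*y^2 + y + 14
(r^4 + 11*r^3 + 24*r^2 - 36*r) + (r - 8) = r^4 + 11*r^3 + 24*r^2 - 35*r - 8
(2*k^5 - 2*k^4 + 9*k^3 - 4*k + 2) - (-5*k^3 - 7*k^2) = 2*k^5 - 2*k^4 + 14*k^3 + 7*k^2 - 4*k + 2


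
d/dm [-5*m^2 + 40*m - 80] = 40 - 10*m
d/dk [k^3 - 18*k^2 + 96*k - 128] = 3*k^2 - 36*k + 96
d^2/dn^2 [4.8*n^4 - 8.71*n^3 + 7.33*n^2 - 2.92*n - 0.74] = 57.6*n^2 - 52.26*n + 14.66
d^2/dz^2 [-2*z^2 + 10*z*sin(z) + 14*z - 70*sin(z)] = -10*z*sin(z) + 70*sin(z) + 20*cos(z) - 4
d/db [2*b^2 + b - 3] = 4*b + 1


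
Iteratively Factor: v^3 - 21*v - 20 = (v - 5)*(v^2 + 5*v + 4) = (v - 5)*(v + 1)*(v + 4)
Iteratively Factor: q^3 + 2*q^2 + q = (q + 1)*(q^2 + q) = (q + 1)^2*(q)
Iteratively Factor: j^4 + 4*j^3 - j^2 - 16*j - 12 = (j - 2)*(j^3 + 6*j^2 + 11*j + 6) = (j - 2)*(j + 1)*(j^2 + 5*j + 6) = (j - 2)*(j + 1)*(j + 2)*(j + 3)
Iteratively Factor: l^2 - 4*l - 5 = (l - 5)*(l + 1)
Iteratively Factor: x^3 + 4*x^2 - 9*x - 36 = (x - 3)*(x^2 + 7*x + 12) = (x - 3)*(x + 4)*(x + 3)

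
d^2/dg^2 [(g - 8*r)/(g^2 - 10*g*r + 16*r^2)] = 2/(g^3 - 6*g^2*r + 12*g*r^2 - 8*r^3)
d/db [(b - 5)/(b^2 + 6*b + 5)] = (b^2 + 6*b - 2*(b - 5)*(b + 3) + 5)/(b^2 + 6*b + 5)^2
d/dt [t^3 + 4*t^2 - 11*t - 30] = 3*t^2 + 8*t - 11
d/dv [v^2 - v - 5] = 2*v - 1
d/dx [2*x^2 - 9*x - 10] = 4*x - 9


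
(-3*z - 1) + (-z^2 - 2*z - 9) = -z^2 - 5*z - 10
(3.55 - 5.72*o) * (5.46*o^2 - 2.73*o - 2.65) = -31.2312*o^3 + 34.9986*o^2 + 5.4665*o - 9.4075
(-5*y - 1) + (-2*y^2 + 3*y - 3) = -2*y^2 - 2*y - 4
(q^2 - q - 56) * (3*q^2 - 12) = 3*q^4 - 3*q^3 - 180*q^2 + 12*q + 672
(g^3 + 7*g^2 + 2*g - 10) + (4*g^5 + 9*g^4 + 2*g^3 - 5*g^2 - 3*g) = 4*g^5 + 9*g^4 + 3*g^3 + 2*g^2 - g - 10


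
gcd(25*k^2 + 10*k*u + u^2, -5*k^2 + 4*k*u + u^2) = 5*k + u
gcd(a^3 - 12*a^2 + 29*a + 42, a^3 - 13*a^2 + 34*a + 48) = a^2 - 5*a - 6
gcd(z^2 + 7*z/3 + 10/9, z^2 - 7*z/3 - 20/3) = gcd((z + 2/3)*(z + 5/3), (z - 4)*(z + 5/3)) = z + 5/3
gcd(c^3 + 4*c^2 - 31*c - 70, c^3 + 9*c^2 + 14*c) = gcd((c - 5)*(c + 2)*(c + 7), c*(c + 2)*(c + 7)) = c^2 + 9*c + 14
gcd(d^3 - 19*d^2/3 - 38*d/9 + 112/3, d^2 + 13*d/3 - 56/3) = d - 8/3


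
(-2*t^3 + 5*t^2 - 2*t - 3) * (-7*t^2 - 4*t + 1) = 14*t^5 - 27*t^4 - 8*t^3 + 34*t^2 + 10*t - 3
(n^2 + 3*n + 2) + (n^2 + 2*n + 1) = 2*n^2 + 5*n + 3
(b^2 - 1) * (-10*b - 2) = -10*b^3 - 2*b^2 + 10*b + 2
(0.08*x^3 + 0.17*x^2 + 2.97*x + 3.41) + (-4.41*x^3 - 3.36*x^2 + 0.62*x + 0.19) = -4.33*x^3 - 3.19*x^2 + 3.59*x + 3.6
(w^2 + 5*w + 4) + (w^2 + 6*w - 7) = 2*w^2 + 11*w - 3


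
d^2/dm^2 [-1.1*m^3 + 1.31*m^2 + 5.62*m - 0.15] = 2.62 - 6.6*m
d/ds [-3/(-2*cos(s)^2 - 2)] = 6*sin(2*s)/(cos(2*s) + 3)^2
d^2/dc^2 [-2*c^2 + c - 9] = -4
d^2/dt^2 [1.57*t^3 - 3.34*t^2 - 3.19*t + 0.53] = 9.42*t - 6.68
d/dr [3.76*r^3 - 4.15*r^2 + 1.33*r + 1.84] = 11.28*r^2 - 8.3*r + 1.33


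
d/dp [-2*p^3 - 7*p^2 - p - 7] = -6*p^2 - 14*p - 1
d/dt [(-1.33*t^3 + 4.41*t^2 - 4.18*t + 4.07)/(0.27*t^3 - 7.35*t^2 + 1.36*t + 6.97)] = (8.5848*t^4 - 1.36040000000001*t^3 - 55.8324*t^2 + 121.3044*t - 34.6698)/(0.0729*t^6 - 3.969*t^5 + 54.7569*t^4 - 16.2282*t^3 - 100.6094*t^2 + 18.9584*t + 48.5809)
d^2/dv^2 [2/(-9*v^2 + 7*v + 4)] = 4*(-81*v^2 + 63*v + (18*v - 7)^2 + 36)/(-9*v^2 + 7*v + 4)^3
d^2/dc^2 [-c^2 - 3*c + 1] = -2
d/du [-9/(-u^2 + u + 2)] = 9*(1 - 2*u)/(-u^2 + u + 2)^2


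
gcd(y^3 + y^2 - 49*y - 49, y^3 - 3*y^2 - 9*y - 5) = y + 1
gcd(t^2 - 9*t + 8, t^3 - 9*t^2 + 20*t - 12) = t - 1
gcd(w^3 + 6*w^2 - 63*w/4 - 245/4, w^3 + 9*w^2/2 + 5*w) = w + 5/2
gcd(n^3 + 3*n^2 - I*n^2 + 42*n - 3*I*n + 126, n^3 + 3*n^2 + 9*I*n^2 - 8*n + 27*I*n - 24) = n + 3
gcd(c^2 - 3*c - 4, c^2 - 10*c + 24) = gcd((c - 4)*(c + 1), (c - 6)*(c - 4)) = c - 4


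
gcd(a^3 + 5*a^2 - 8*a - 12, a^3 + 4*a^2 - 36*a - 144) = a + 6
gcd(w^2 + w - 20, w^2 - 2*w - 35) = w + 5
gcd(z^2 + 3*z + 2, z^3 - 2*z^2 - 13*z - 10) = z^2 + 3*z + 2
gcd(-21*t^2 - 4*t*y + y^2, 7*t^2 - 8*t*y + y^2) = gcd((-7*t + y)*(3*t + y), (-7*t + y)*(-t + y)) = -7*t + y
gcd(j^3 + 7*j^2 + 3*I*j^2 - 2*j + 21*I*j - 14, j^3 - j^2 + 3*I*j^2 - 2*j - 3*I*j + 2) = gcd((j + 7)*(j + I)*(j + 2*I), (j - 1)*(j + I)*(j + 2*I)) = j^2 + 3*I*j - 2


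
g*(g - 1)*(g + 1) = g^3 - g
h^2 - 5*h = h*(h - 5)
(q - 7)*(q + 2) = q^2 - 5*q - 14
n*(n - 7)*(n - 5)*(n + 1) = n^4 - 11*n^3 + 23*n^2 + 35*n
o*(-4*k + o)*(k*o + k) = -4*k^2*o^2 - 4*k^2*o + k*o^3 + k*o^2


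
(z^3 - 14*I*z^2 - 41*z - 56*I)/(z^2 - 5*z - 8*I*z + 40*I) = (z^2 - 6*I*z + 7)/(z - 5)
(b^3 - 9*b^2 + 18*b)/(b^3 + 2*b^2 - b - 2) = b*(b^2 - 9*b + 18)/(b^3 + 2*b^2 - b - 2)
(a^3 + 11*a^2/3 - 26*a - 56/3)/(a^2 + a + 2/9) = 3*(a^2 + 3*a - 28)/(3*a + 1)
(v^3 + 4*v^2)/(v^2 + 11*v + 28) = v^2/(v + 7)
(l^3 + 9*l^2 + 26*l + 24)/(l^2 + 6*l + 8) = l + 3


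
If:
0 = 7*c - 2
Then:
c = 2/7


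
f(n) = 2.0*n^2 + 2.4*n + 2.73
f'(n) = 4.0*n + 2.4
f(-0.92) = 2.21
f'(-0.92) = -1.28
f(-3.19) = 15.43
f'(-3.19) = -10.36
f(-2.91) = 12.68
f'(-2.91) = -9.24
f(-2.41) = 8.56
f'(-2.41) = -7.24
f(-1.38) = 3.23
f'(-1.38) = -3.12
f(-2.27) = 7.59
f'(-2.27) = -6.68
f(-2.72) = 11.00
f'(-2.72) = -8.48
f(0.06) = 2.88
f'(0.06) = 2.64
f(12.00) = 319.53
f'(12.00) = 50.40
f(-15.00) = 416.73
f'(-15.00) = -57.60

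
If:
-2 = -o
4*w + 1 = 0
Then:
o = 2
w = -1/4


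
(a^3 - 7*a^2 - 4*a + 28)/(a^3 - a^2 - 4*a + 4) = (a - 7)/(a - 1)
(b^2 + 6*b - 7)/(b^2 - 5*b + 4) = (b + 7)/(b - 4)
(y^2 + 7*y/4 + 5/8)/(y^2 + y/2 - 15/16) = 2*(2*y + 1)/(4*y - 3)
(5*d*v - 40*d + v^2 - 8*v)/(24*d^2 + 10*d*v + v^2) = (5*d*v - 40*d + v^2 - 8*v)/(24*d^2 + 10*d*v + v^2)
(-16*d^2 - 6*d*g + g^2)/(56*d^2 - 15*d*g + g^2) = (-2*d - g)/(7*d - g)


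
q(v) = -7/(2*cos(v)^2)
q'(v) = -7*sin(v)/cos(v)^3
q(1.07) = -15.18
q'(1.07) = -55.48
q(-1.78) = -81.15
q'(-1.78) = -764.42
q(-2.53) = -5.22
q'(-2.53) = -7.32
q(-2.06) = -15.85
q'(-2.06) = -59.54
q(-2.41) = -6.32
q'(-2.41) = -11.35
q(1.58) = -41319.77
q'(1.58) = 8978720.87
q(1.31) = -52.64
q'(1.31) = -394.51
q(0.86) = -8.22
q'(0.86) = -19.10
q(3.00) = -3.57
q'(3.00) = 1.02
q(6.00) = -3.80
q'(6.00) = 2.21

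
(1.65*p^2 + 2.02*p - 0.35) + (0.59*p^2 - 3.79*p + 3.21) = 2.24*p^2 - 1.77*p + 2.86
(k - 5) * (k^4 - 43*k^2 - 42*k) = k^5 - 5*k^4 - 43*k^3 + 173*k^2 + 210*k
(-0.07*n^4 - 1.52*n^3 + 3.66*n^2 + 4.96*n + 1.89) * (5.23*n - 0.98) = -0.3661*n^5 - 7.881*n^4 + 20.6314*n^3 + 22.354*n^2 + 5.0239*n - 1.8522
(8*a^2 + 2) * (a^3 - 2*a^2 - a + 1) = 8*a^5 - 16*a^4 - 6*a^3 + 4*a^2 - 2*a + 2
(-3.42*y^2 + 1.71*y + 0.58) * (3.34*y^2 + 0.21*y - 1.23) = -11.4228*y^4 + 4.9932*y^3 + 6.5029*y^2 - 1.9815*y - 0.7134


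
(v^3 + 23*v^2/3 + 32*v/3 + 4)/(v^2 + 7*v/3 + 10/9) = 3*(v^2 + 7*v + 6)/(3*v + 5)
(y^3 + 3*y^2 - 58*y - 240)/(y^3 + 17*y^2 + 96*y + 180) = (y - 8)/(y + 6)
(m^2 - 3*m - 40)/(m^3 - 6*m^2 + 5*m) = (m^2 - 3*m - 40)/(m*(m^2 - 6*m + 5))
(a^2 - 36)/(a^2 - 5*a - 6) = (a + 6)/(a + 1)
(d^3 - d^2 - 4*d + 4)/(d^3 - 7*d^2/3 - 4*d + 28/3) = 3*(d - 1)/(3*d - 7)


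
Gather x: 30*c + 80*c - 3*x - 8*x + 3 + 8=110*c - 11*x + 11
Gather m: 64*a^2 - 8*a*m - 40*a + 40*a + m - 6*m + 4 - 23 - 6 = 64*a^2 + m*(-8*a - 5) - 25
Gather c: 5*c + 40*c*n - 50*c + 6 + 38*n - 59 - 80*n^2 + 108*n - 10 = c*(40*n - 45) - 80*n^2 + 146*n - 63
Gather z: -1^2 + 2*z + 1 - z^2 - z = -z^2 + z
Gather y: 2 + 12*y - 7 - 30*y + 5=-18*y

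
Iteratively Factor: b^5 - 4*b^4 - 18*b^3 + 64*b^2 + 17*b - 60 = (b + 4)*(b^4 - 8*b^3 + 14*b^2 + 8*b - 15) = (b - 3)*(b + 4)*(b^3 - 5*b^2 - b + 5) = (b - 3)*(b - 1)*(b + 4)*(b^2 - 4*b - 5) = (b - 3)*(b - 1)*(b + 1)*(b + 4)*(b - 5)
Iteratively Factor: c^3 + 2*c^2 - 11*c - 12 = (c - 3)*(c^2 + 5*c + 4) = (c - 3)*(c + 1)*(c + 4)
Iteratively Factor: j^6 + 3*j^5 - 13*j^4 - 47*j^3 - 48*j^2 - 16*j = (j + 4)*(j^5 - j^4 - 9*j^3 - 11*j^2 - 4*j) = (j + 1)*(j + 4)*(j^4 - 2*j^3 - 7*j^2 - 4*j) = j*(j + 1)*(j + 4)*(j^3 - 2*j^2 - 7*j - 4) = j*(j + 1)^2*(j + 4)*(j^2 - 3*j - 4) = j*(j + 1)^3*(j + 4)*(j - 4)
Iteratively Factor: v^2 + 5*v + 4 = (v + 1)*(v + 4)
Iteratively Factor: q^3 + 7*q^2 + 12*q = (q)*(q^2 + 7*q + 12) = q*(q + 4)*(q + 3)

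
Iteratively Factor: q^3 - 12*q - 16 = (q + 2)*(q^2 - 2*q - 8) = (q + 2)^2*(q - 4)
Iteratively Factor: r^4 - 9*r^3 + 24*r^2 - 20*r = (r - 2)*(r^3 - 7*r^2 + 10*r) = (r - 5)*(r - 2)*(r^2 - 2*r) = (r - 5)*(r - 2)^2*(r)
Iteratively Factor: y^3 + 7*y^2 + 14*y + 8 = (y + 4)*(y^2 + 3*y + 2) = (y + 2)*(y + 4)*(y + 1)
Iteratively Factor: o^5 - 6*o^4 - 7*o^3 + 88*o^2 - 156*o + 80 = (o - 2)*(o^4 - 4*o^3 - 15*o^2 + 58*o - 40) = (o - 2)*(o - 1)*(o^3 - 3*o^2 - 18*o + 40) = (o - 2)*(o - 1)*(o + 4)*(o^2 - 7*o + 10) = (o - 5)*(o - 2)*(o - 1)*(o + 4)*(o - 2)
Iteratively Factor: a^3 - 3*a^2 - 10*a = (a - 5)*(a^2 + 2*a) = a*(a - 5)*(a + 2)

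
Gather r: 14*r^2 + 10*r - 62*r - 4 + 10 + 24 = 14*r^2 - 52*r + 30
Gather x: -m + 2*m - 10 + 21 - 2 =m + 9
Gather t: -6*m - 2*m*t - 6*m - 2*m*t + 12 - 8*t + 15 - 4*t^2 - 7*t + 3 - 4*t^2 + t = -12*m - 8*t^2 + t*(-4*m - 14) + 30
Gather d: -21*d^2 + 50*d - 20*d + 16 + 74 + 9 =-21*d^2 + 30*d + 99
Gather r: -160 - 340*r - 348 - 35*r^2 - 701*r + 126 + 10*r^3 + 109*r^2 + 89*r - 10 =10*r^3 + 74*r^2 - 952*r - 392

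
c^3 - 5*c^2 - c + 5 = (c - 5)*(c - 1)*(c + 1)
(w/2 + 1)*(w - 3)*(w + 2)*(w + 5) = w^4/2 + 3*w^3 - 3*w^2/2 - 26*w - 30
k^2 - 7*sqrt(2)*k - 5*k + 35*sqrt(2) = (k - 5)*(k - 7*sqrt(2))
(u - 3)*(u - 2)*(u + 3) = u^3 - 2*u^2 - 9*u + 18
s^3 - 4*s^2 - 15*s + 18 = (s - 6)*(s - 1)*(s + 3)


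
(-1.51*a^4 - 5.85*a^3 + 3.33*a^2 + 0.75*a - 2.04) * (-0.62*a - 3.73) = 0.9362*a^5 + 9.2593*a^4 + 19.7559*a^3 - 12.8859*a^2 - 1.5327*a + 7.6092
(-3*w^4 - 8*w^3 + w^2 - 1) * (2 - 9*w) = 27*w^5 + 66*w^4 - 25*w^3 + 2*w^2 + 9*w - 2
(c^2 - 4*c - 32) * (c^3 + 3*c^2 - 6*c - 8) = c^5 - c^4 - 50*c^3 - 80*c^2 + 224*c + 256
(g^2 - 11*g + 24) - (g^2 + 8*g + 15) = 9 - 19*g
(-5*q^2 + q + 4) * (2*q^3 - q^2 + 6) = -10*q^5 + 7*q^4 + 7*q^3 - 34*q^2 + 6*q + 24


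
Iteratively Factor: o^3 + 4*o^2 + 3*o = (o)*(o^2 + 4*o + 3) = o*(o + 3)*(o + 1)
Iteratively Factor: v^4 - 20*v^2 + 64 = (v - 4)*(v^3 + 4*v^2 - 4*v - 16) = (v - 4)*(v + 2)*(v^2 + 2*v - 8) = (v - 4)*(v - 2)*(v + 2)*(v + 4)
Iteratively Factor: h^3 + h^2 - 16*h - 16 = (h - 4)*(h^2 + 5*h + 4) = (h - 4)*(h + 4)*(h + 1)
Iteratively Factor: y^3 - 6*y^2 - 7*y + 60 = (y - 5)*(y^2 - y - 12) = (y - 5)*(y + 3)*(y - 4)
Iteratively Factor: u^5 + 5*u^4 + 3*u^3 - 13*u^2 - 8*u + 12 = (u - 1)*(u^4 + 6*u^3 + 9*u^2 - 4*u - 12) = (u - 1)*(u + 2)*(u^3 + 4*u^2 + u - 6) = (u - 1)^2*(u + 2)*(u^2 + 5*u + 6) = (u - 1)^2*(u + 2)^2*(u + 3)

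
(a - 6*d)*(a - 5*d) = a^2 - 11*a*d + 30*d^2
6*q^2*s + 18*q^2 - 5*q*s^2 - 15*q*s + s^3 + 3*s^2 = (-3*q + s)*(-2*q + s)*(s + 3)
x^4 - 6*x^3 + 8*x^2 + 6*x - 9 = (x - 3)^2*(x - 1)*(x + 1)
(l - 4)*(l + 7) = l^2 + 3*l - 28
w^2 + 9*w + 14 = (w + 2)*(w + 7)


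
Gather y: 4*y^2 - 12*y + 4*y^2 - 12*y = 8*y^2 - 24*y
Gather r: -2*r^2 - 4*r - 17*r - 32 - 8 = -2*r^2 - 21*r - 40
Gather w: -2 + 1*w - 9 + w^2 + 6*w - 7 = w^2 + 7*w - 18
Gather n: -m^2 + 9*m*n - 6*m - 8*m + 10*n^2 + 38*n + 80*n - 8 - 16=-m^2 - 14*m + 10*n^2 + n*(9*m + 118) - 24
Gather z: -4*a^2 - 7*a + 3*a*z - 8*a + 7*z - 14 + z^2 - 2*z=-4*a^2 - 15*a + z^2 + z*(3*a + 5) - 14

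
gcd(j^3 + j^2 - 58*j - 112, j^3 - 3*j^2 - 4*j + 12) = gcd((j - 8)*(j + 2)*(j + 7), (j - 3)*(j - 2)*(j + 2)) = j + 2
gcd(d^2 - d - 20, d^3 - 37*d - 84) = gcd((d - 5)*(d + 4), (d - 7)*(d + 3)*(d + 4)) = d + 4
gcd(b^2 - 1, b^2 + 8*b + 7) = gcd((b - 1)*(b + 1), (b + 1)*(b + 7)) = b + 1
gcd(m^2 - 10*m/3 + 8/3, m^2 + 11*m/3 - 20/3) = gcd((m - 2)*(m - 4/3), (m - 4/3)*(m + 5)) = m - 4/3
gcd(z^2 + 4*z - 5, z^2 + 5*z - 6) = z - 1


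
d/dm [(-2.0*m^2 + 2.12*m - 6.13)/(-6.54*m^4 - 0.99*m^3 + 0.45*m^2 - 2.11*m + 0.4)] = (-26.16*m^5 + 39.6144*m^4 - 156.1632*m^3 - 14.9401*m^2 + 3.917*m - 12.0863)/(42.7716*m^8 + 12.9492*m^7 - 4.9059*m^6 + 26.7078*m^5 - 0.851700000000001*m^4 - 2.691*m^3 + 4.8121*m^2 - 1.688*m + 0.16)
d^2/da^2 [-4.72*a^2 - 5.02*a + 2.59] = -9.44000000000000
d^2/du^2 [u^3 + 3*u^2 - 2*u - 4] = 6*u + 6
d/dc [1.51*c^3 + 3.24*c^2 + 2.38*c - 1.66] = 4.53*c^2 + 6.48*c + 2.38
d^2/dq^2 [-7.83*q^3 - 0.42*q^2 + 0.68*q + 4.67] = -46.98*q - 0.84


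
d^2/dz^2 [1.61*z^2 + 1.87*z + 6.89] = 3.22000000000000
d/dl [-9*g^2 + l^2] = 2*l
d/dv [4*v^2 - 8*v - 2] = 8*v - 8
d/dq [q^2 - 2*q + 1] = 2*q - 2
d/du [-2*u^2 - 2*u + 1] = -4*u - 2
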